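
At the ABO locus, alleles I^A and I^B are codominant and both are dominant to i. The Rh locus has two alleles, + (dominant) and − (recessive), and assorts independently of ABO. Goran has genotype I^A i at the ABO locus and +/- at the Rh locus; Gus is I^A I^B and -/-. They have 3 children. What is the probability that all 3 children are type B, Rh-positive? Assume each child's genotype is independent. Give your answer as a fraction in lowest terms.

ABO cross I^A i × I^A I^B → 1/2 A, 1/4 B, 1/4 AB.
Rh cross +/- × -/- → 1/2 Rh+, 1/2 Rh-; so P(type B, Rh-positive) = 1/4 × 1/2 = 1/8 per child.
All 3 independent: (1/8)^3 = 1/512.

1/512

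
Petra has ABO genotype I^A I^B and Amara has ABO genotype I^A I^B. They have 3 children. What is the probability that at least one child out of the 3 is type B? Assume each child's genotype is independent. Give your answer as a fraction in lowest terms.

37/64

ABO cross I^A I^B × I^A I^B → 1/4 A, 1/4 B, 1/2 AB.
So P(type B) = 1/4 per child.
P(none) = (3/4)^3 = 27/64; P(at least one) = 1 − 27/64 = 37/64.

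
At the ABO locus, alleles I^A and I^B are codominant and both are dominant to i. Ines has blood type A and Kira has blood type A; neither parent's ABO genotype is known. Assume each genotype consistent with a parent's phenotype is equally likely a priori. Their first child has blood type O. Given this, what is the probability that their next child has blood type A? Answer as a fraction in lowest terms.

3/4

Possible genotypes: Ines ∈ {I^A I^A, I^A i}; Kira ∈ {I^A I^A, I^A i}.
Weight each parental genotype pair by prior × P(type-O child):
  I^A i × I^A i: posterior weight 1; P(next child type A) = 3/4.
Weighted sum = 3/4.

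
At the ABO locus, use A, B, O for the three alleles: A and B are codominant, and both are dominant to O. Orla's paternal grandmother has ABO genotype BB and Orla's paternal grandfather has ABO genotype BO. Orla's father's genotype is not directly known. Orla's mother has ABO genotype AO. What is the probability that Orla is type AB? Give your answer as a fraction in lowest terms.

Orla's father's ABO genotype from BB × BO: 1/2 BB, 1/2 BO.
Crossing each possibility with the mother AO and summing P(type AB): 1/2·1/2 + 1/2·1/4 = 3/8.

3/8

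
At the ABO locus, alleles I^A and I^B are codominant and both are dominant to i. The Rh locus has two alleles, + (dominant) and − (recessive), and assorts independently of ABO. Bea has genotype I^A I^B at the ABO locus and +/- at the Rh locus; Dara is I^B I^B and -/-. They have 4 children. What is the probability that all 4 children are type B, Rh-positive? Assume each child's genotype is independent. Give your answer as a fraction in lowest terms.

ABO cross I^A I^B × I^B I^B → 1/2 B, 1/2 AB.
Rh cross +/- × -/- → 1/2 Rh+, 1/2 Rh-; so P(type B, Rh-positive) = 1/2 × 1/2 = 1/4 per child.
All 4 independent: (1/4)^4 = 1/256.

1/256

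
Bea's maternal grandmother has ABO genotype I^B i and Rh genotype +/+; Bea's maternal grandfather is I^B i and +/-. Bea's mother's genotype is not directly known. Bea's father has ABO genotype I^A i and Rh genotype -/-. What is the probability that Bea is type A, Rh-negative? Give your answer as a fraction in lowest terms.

1/16

Bea's mother's ABO genotype from I^B i × I^B i: 1/4 I^B I^B, 1/2 I^B i, 1/4 i i.
Crossing each possibility with the father I^A i and summing P(type A): 1/4·0 + 1/2·1/4 + 1/4·1/2 = 1/4.
Similarly for Rh via the mother's Rh distribution: P(Rh-) = 1/4.
Independent loci: 1/4 × 1/4 = 1/16.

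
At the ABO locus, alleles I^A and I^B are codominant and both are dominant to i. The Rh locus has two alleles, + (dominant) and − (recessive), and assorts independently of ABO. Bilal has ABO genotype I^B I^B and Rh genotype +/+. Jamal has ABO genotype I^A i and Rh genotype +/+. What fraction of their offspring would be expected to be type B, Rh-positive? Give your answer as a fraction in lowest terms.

ABO cross I^B I^B × I^A i → offspring phenotypes: 1/2 B, 1/2 AB.
Rh cross +/+ × +/+ → 1 Rh+.
Independent loci: P(type B, Rh-positive) = 1/2 × 1 = 1/2.

1/2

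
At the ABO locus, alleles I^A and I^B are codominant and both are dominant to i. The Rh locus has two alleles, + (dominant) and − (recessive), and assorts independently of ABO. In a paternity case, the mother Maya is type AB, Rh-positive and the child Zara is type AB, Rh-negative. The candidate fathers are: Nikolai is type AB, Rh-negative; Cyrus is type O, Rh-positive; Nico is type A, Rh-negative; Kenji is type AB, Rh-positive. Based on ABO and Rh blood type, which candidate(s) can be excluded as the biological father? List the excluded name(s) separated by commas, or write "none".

A candidate is excluded only if no genotype consistent with his phenotype could produce a type AB, Rh-negative child with a type AB, Rh-positive mother.
Cyrus (type O, Rh+): no genotype consistent with that phenotype can produce a type-AB Rh- child with a type-AB mother.

Cyrus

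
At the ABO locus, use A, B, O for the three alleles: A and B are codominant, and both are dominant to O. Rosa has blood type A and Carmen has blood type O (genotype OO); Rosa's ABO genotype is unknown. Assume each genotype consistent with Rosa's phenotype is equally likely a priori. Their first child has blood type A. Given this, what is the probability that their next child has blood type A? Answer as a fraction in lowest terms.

5/6

Possible genotypes: Rosa ∈ {AA, AO}; Carmen ∈ {OO}.
Weight each parental genotype pair by prior × P(type-A child):
  AA × OO: posterior weight 2/3; P(next child type A) = 1.
  AO × OO: posterior weight 1/3; P(next child type A) = 1/2.
Weighted sum = 5/6.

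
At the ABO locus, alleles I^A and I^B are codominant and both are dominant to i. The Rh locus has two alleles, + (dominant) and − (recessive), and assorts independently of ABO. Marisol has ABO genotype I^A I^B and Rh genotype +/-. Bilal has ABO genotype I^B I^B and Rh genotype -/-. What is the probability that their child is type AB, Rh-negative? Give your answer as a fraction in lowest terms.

1/4

ABO cross I^A I^B × I^B I^B → offspring phenotypes: 1/2 B, 1/2 AB.
Rh cross +/- × -/- → 1/2 Rh+, 1/2 Rh-.
Independent loci: P(type AB, Rh-negative) = 1/2 × 1/2 = 1/4.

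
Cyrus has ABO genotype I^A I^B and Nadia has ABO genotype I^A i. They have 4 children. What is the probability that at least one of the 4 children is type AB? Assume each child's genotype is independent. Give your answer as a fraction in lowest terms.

ABO cross I^A I^B × I^A i → 1/2 A, 1/4 B, 1/4 AB.
So P(type AB) = 1/4 per child.
P(none) = (3/4)^4 = 81/256; P(at least one) = 1 − 81/256 = 175/256.

175/256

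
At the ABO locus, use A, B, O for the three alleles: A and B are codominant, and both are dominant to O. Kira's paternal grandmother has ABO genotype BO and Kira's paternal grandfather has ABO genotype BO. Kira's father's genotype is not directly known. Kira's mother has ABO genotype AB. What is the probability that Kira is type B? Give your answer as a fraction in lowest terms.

Kira's father's ABO genotype from BO × BO: 1/4 BB, 1/2 BO, 1/4 OO.
Crossing each possibility with the mother AB and summing P(type B): 1/4·1/2 + 1/2·1/2 + 1/4·1/2 = 1/2.

1/2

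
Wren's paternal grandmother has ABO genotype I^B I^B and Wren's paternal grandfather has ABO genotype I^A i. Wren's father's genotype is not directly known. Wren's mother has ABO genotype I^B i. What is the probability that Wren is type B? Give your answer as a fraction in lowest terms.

Wren's father's ABO genotype from I^B I^B × I^A i: 1/2 I^A I^B, 1/2 I^B i.
Crossing each possibility with the mother I^B i and summing P(type B): 1/2·1/2 + 1/2·3/4 = 5/8.

5/8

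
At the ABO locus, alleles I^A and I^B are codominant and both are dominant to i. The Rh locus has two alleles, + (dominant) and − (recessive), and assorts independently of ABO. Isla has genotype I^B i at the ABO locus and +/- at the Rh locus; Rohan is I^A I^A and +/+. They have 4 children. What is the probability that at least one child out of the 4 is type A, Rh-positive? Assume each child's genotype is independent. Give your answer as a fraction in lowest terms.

ABO cross I^B i × I^A I^A → 1/2 A, 1/2 AB.
Rh cross +/- × +/+ → 1 Rh+; so P(type A, Rh-positive) = 1/2 × 1 = 1/2 per child.
P(none) = (1/2)^4 = 1/16; P(at least one) = 1 − 1/16 = 15/16.

15/16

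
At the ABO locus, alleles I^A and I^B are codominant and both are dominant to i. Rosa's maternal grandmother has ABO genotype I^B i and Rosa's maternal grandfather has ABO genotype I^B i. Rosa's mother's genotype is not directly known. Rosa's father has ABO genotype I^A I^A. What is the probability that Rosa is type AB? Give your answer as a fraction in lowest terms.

1/2

Rosa's mother's ABO genotype from I^B i × I^B i: 1/4 I^B I^B, 1/2 I^B i, 1/4 i i.
Crossing each possibility with the father I^A I^A and summing P(type AB): 1/4·1 + 1/2·1/2 + 1/4·0 = 1/2.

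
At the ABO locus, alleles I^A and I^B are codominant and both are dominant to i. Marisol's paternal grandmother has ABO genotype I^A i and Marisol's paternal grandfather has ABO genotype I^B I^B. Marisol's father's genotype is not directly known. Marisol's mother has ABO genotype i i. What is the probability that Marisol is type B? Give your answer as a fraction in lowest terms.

1/2

Marisol's father's ABO genotype from I^A i × I^B I^B: 1/2 I^A I^B, 1/2 I^B i.
Crossing each possibility with the mother i i and summing P(type B): 1/2·1/2 + 1/2·1/2 = 1/2.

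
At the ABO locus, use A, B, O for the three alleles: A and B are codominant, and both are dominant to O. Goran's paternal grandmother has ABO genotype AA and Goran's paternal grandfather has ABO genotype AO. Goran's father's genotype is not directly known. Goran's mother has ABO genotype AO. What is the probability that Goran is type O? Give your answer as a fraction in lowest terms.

Goran's father's ABO genotype from AA × AO: 1/2 AA, 1/2 AO.
Crossing each possibility with the mother AO and summing P(type O): 1/2·0 + 1/2·1/4 = 1/8.

1/8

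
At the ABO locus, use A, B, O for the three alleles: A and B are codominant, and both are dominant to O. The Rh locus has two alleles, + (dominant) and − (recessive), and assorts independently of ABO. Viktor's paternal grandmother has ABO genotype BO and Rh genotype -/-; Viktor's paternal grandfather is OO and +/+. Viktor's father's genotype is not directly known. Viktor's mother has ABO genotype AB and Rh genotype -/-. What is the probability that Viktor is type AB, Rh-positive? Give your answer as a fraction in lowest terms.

1/16

Viktor's father's ABO genotype from BO × OO: 1/2 BO, 1/2 OO.
Crossing each possibility with the mother AB and summing P(type AB): 1/2·1/4 + 1/2·0 = 1/8.
Similarly for Rh via the father's Rh distribution: P(Rh+) = 1/2.
Independent loci: 1/8 × 1/2 = 1/16.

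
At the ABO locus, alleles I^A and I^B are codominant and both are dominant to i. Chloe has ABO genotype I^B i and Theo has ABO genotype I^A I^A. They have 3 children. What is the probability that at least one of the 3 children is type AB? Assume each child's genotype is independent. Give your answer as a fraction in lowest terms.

7/8

ABO cross I^B i × I^A I^A → 1/2 A, 1/2 AB.
So P(type AB) = 1/2 per child.
P(none) = (1/2)^3 = 1/8; P(at least one) = 1 − 1/8 = 7/8.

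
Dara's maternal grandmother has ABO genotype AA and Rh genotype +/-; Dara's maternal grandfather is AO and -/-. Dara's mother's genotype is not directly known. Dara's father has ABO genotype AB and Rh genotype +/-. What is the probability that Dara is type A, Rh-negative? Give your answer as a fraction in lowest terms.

Dara's mother's ABO genotype from AA × AO: 1/2 AA, 1/2 AO.
Crossing each possibility with the father AB and summing P(type A): 1/2·1/2 + 1/2·1/2 = 1/2.
Similarly for Rh via the mother's Rh distribution: P(Rh-) = 3/8.
Independent loci: 1/2 × 3/8 = 3/16.

3/16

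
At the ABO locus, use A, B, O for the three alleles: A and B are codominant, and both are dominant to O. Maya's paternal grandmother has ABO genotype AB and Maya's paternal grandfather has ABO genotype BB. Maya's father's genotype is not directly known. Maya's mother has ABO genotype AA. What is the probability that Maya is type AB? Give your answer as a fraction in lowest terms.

3/4

Maya's father's ABO genotype from AB × BB: 1/2 AB, 1/2 BB.
Crossing each possibility with the mother AA and summing P(type AB): 1/2·1/2 + 1/2·1 = 3/4.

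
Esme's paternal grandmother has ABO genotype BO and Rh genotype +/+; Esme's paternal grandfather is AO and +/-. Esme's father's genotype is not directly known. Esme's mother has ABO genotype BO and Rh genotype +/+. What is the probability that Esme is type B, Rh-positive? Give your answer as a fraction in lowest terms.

Esme's father's ABO genotype from BO × AO: 1/4 AB, 1/4 AO, 1/4 BO, 1/4 OO.
Crossing each possibility with the mother BO and summing P(type B): 1/4·1/2 + 1/4·1/4 + 1/4·3/4 + 1/4·1/2 = 1/2.
Similarly for Rh via the father's Rh distribution: P(Rh+) = 1.
Independent loci: 1/2 × 1 = 1/2.

1/2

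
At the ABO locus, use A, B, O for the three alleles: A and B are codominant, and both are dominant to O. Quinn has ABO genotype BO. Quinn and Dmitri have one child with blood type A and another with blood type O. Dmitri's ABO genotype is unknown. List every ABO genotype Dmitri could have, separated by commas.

AO

For each candidate genotype of Dmitri, check whether crossing it with BO can produce every observed child phenotype.
  AA → possible child types {A, AB} ✗
  AB → possible child types {A, B, AB} ✗
  AO → possible child types {O, A, B, AB} ✓
  BB → possible child types {B} ✗
  BO → possible child types {O, B} ✗
  OO → possible child types {O, B} ✗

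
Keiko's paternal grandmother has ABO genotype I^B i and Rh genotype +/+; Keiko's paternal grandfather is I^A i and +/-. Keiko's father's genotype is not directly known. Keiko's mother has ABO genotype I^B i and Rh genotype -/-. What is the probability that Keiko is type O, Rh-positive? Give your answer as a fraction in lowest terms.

Keiko's father's ABO genotype from I^B i × I^A i: 1/4 I^A I^B, 1/4 I^A i, 1/4 I^B i, 1/4 i i.
Crossing each possibility with the mother I^B i and summing P(type O): 1/4·0 + 1/4·1/4 + 1/4·1/4 + 1/4·1/2 = 1/4.
Similarly for Rh via the father's Rh distribution: P(Rh+) = 3/4.
Independent loci: 1/4 × 3/4 = 3/16.

3/16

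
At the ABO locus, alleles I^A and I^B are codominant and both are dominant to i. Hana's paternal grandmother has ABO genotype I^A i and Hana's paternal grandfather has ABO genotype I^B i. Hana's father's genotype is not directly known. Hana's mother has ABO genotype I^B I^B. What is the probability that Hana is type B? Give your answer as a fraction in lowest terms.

Hana's father's ABO genotype from I^A i × I^B i: 1/4 I^A I^B, 1/4 I^A i, 1/4 I^B i, 1/4 i i.
Crossing each possibility with the mother I^B I^B and summing P(type B): 1/4·1/2 + 1/4·1/2 + 1/4·1 + 1/4·1 = 3/4.

3/4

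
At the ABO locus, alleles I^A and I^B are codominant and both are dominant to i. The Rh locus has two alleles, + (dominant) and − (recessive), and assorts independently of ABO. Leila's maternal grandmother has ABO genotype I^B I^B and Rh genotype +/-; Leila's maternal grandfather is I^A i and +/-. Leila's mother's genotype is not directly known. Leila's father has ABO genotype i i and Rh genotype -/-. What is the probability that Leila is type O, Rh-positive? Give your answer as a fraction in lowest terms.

1/8

Leila's mother's ABO genotype from I^B I^B × I^A i: 1/2 I^A I^B, 1/2 I^B i.
Crossing each possibility with the father i i and summing P(type O): 1/2·0 + 1/2·1/2 = 1/4.
Similarly for Rh via the mother's Rh distribution: P(Rh+) = 1/2.
Independent loci: 1/4 × 1/2 = 1/8.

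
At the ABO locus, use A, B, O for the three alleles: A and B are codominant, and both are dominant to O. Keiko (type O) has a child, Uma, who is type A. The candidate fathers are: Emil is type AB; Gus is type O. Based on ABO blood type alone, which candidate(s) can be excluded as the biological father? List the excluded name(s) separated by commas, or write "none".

A candidate is excluded only if no genotype consistent with his phenotype could produce a type A child with a type O mother.
Gus (type O): no genotype consistent with that phenotype can produce a type-A child with a type-O mother.

Gus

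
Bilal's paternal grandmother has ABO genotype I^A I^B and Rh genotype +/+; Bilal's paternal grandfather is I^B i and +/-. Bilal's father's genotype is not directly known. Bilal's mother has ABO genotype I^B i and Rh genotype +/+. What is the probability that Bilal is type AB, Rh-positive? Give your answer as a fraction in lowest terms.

Bilal's father's ABO genotype from I^A I^B × I^B i: 1/4 I^A I^B, 1/4 I^A i, 1/4 I^B I^B, 1/4 I^B i.
Crossing each possibility with the mother I^B i and summing P(type AB): 1/4·1/4 + 1/4·1/4 + 1/4·0 + 1/4·0 = 1/8.
Similarly for Rh via the father's Rh distribution: P(Rh+) = 1.
Independent loci: 1/8 × 1 = 1/8.

1/8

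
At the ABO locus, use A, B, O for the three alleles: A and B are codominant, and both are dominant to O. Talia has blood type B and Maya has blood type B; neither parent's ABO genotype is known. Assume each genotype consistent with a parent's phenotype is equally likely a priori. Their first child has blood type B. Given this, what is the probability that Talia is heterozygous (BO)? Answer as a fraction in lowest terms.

7/15

Possible genotypes: Talia ∈ {BB, BO}; Maya ∈ {BB, BO}.
Weight each parental genotype pair by prior × P(type-B child):
  BB × BB: posterior weight 4/15.
  BB × BO: posterior weight 4/15.
  BO × BB: posterior weight 4/15.
  BO × BO: posterior weight 1/5.
Sum the posterior weight over pairs where Talia is BO: 7/15.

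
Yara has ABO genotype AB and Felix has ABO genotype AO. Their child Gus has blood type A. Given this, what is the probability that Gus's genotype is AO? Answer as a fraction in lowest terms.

1/2

Cross AB × AO → 1/4 AA, 1/4 AB, 1/4 AO, 1/4 BO.
Type-A genotypes among offspring: AA (1/4), AO (1/4); total 1/2.
P(AO | type A) = (1/4) / (1/2) = 1/2.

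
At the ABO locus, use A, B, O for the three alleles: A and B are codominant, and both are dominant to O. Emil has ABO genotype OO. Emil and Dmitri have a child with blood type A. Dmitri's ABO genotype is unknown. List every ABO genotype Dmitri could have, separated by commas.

For each candidate genotype of Dmitri, check whether crossing it with OO can produce every observed child phenotype.
  AA → possible child types {A} ✓
  AB → possible child types {A, B} ✓
  AO → possible child types {O, A} ✓
  BB → possible child types {B} ✗
  BO → possible child types {O, B} ✗
  OO → possible child types {O} ✗

AA, AB, AO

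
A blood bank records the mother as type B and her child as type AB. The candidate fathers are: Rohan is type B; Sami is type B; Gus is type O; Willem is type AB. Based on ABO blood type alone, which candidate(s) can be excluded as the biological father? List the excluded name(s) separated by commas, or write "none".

Rohan, Sami, Gus

A candidate is excluded only if no genotype consistent with his phenotype could produce a type AB child with a type B mother.
Rohan (type B): no genotype consistent with that phenotype can produce a type-AB child with a type-B mother.
Sami (type B): no genotype consistent with that phenotype can produce a type-AB child with a type-B mother.
Gus (type O): no genotype consistent with that phenotype can produce a type-AB child with a type-B mother.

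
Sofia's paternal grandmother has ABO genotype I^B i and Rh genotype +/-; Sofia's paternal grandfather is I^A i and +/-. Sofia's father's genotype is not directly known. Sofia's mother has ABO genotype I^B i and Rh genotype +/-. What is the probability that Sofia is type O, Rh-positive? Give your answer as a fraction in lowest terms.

3/16

Sofia's father's ABO genotype from I^B i × I^A i: 1/4 I^A I^B, 1/4 I^A i, 1/4 I^B i, 1/4 i i.
Crossing each possibility with the mother I^B i and summing P(type O): 1/4·0 + 1/4·1/4 + 1/4·1/4 + 1/4·1/2 = 1/4.
Similarly for Rh via the father's Rh distribution: P(Rh+) = 3/4.
Independent loci: 1/4 × 3/4 = 3/16.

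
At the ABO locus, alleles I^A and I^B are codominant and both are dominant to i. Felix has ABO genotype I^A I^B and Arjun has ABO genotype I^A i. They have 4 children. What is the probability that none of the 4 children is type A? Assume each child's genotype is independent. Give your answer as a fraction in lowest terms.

ABO cross I^A I^B × I^A i → 1/2 A, 1/4 B, 1/4 AB.
So P(type A) = 1/2 per child.
P(not type A) = 1/2 for one child; (1/2)^4 = 1/16.

1/16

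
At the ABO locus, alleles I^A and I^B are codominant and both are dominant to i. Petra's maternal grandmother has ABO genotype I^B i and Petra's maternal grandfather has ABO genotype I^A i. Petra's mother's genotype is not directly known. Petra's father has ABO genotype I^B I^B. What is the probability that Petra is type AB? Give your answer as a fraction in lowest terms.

Petra's mother's ABO genotype from I^B i × I^A i: 1/4 I^A I^B, 1/4 I^A i, 1/4 I^B i, 1/4 i i.
Crossing each possibility with the father I^B I^B and summing P(type AB): 1/4·1/2 + 1/4·1/2 + 1/4·0 + 1/4·0 = 1/4.

1/4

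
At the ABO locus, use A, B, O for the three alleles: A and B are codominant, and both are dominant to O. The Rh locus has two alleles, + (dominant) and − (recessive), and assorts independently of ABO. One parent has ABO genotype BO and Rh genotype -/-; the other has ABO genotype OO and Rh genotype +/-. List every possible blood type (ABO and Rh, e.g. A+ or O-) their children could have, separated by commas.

Gametes from BO × OO give offspring ABO genotypes BO, OO, i.e. phenotypes O, B.
Rh cross -/- × +/- → phenotypes Rh+, Rh-.
Combining independently: O+, O-, B+, B-.

O+, O-, B+, B-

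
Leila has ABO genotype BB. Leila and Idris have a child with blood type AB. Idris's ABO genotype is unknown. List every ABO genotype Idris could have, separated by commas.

For each candidate genotype of Idris, check whether crossing it with BB can produce every observed child phenotype.
  AA → possible child types {AB} ✓
  AB → possible child types {B, AB} ✓
  AO → possible child types {B, AB} ✓
  BB → possible child types {B} ✗
  BO → possible child types {B} ✗
  OO → possible child types {B} ✗

AA, AB, AO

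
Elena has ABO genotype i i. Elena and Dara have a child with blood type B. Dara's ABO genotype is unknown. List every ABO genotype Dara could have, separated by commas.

For each candidate genotype of Dara, check whether crossing it with i i can produce every observed child phenotype.
  I^A I^A → possible child types {A} ✗
  I^A I^B → possible child types {A, B} ✓
  I^A i → possible child types {O, A} ✗
  I^B I^B → possible child types {B} ✓
  I^B i → possible child types {O, B} ✓
  i i → possible child types {O} ✗

I^A I^B, I^B I^B, I^B i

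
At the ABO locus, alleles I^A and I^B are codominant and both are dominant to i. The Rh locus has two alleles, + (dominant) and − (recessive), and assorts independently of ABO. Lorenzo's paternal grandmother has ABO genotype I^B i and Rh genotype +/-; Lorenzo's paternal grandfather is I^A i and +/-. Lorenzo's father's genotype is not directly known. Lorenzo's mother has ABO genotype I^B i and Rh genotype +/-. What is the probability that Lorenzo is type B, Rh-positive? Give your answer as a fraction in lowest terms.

Lorenzo's father's ABO genotype from I^B i × I^A i: 1/4 I^A I^B, 1/4 I^A i, 1/4 I^B i, 1/4 i i.
Crossing each possibility with the mother I^B i and summing P(type B): 1/4·1/2 + 1/4·1/4 + 1/4·3/4 + 1/4·1/2 = 1/2.
Similarly for Rh via the father's Rh distribution: P(Rh+) = 3/4.
Independent loci: 1/2 × 3/4 = 3/8.

3/8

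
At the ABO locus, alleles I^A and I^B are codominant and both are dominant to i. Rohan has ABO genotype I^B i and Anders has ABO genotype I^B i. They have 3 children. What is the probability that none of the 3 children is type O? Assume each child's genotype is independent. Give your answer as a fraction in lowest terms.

ABO cross I^B i × I^B i → 1/4 O, 3/4 B.
So P(type O) = 1/4 per child.
P(not type O) = 3/4 for one child; (3/4)^3 = 27/64.

27/64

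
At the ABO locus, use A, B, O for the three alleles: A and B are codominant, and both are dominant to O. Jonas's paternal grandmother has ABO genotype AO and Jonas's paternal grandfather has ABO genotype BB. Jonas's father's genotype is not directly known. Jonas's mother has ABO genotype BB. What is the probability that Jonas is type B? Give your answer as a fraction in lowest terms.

Jonas's father's ABO genotype from AO × BB: 1/2 AB, 1/2 BO.
Crossing each possibility with the mother BB and summing P(type B): 1/2·1/2 + 1/2·1 = 3/4.

3/4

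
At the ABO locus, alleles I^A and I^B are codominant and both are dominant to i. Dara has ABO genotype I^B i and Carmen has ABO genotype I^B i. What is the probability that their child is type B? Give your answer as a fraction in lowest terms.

3/4

ABO cross I^B i × I^B i → offspring phenotypes: 1/4 O, 3/4 B.
So P(type B) = 3/4.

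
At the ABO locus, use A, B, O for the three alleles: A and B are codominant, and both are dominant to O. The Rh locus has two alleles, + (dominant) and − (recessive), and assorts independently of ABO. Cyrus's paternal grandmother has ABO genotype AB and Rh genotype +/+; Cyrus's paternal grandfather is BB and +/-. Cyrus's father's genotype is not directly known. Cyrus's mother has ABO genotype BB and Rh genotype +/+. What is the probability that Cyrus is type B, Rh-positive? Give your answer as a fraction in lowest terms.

Cyrus's father's ABO genotype from AB × BB: 1/2 AB, 1/2 BB.
Crossing each possibility with the mother BB and summing P(type B): 1/2·1/2 + 1/2·1 = 3/4.
Similarly for Rh via the father's Rh distribution: P(Rh+) = 1.
Independent loci: 3/4 × 1 = 3/4.

3/4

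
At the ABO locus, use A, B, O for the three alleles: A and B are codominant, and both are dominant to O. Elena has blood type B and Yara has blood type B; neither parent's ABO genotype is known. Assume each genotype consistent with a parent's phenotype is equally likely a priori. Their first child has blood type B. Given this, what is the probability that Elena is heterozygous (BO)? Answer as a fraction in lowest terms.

7/15

Possible genotypes: Elena ∈ {BB, BO}; Yara ∈ {BB, BO}.
Weight each parental genotype pair by prior × P(type-B child):
  BB × BB: posterior weight 4/15.
  BB × BO: posterior weight 4/15.
  BO × BB: posterior weight 4/15.
  BO × BO: posterior weight 1/5.
Sum the posterior weight over pairs where Elena is BO: 7/15.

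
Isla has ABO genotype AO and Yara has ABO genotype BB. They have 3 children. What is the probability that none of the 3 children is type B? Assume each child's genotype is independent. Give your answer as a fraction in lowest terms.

1/8

ABO cross AO × BB → 1/2 B, 1/2 AB.
So P(type B) = 1/2 per child.
P(not type B) = 1/2 for one child; (1/2)^3 = 1/8.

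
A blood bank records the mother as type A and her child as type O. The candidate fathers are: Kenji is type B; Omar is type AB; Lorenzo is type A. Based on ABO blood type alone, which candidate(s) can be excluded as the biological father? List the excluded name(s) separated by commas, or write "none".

A candidate is excluded only if no genotype consistent with his phenotype could produce a type O child with a type A mother.
Omar (type AB): no genotype consistent with that phenotype can produce a type-O child with a type-A mother.

Omar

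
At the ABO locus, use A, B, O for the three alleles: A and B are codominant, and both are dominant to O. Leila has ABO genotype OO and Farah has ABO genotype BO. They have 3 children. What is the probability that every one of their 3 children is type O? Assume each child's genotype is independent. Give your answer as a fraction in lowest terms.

1/8

ABO cross OO × BO → 1/2 O, 1/2 B.
So P(type O) = 1/2 per child.
All 3 independent: (1/2)^3 = 1/8.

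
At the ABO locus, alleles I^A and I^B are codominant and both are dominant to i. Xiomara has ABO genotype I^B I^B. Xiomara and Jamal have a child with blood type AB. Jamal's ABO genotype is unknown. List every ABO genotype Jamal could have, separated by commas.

I^A I^A, I^A I^B, I^A i

For each candidate genotype of Jamal, check whether crossing it with I^B I^B can produce every observed child phenotype.
  I^A I^A → possible child types {AB} ✓
  I^A I^B → possible child types {B, AB} ✓
  I^A i → possible child types {B, AB} ✓
  I^B I^B → possible child types {B} ✗
  I^B i → possible child types {B} ✗
  i i → possible child types {B} ✗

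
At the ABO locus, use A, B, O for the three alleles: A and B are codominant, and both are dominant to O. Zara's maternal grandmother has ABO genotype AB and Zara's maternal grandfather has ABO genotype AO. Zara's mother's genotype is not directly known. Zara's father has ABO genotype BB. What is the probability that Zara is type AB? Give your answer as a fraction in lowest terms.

Zara's mother's ABO genotype from AB × AO: 1/4 AA, 1/4 AB, 1/4 AO, 1/4 BO.
Crossing each possibility with the father BB and summing P(type AB): 1/4·1 + 1/4·1/2 + 1/4·1/2 + 1/4·0 = 1/2.

1/2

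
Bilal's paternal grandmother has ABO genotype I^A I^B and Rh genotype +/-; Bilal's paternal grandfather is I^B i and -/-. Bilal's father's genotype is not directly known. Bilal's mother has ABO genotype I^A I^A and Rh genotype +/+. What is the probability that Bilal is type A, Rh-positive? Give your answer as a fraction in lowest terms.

1/2

Bilal's father's ABO genotype from I^A I^B × I^B i: 1/4 I^A I^B, 1/4 I^A i, 1/4 I^B I^B, 1/4 I^B i.
Crossing each possibility with the mother I^A I^A and summing P(type A): 1/4·1/2 + 1/4·1 + 1/4·0 + 1/4·1/2 = 1/2.
Similarly for Rh via the father's Rh distribution: P(Rh+) = 1.
Independent loci: 1/2 × 1 = 1/2.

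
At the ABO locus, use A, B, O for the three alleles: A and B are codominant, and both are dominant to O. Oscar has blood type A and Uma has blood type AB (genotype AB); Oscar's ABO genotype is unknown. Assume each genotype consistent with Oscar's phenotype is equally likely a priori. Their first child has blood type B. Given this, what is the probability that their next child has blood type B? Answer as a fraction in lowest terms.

1/4

Possible genotypes: Oscar ∈ {AA, AO}; Uma ∈ {AB}.
Weight each parental genotype pair by prior × P(type-B child):
  AO × AB: posterior weight 1; P(next child type B) = 1/4.
Weighted sum = 1/4.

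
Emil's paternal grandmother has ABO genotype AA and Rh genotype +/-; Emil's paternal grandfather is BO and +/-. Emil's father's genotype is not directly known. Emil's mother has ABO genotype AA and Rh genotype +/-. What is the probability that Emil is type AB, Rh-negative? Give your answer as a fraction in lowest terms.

1/16

Emil's father's ABO genotype from AA × BO: 1/2 AB, 1/2 AO.
Crossing each possibility with the mother AA and summing P(type AB): 1/2·1/2 + 1/2·0 = 1/4.
Similarly for Rh via the father's Rh distribution: P(Rh-) = 1/4.
Independent loci: 1/4 × 1/4 = 1/16.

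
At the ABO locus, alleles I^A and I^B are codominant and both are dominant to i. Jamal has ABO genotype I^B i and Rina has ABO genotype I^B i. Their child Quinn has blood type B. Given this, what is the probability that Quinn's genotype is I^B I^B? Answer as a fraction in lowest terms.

Cross I^B i × I^B i → 1/4 I^B I^B, 1/2 I^B i, 1/4 i i.
Type-B genotypes among offspring: I^B I^B (1/4), I^B i (1/2); total 3/4.
P(I^B I^B | type B) = (1/4) / (3/4) = 1/3.

1/3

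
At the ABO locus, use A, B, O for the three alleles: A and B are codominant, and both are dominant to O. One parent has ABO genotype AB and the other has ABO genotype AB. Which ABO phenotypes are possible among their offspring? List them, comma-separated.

Gametes from AB × AB give offspring ABO genotypes AA, AB, BB, i.e. phenotypes A, B, AB.

A, B, AB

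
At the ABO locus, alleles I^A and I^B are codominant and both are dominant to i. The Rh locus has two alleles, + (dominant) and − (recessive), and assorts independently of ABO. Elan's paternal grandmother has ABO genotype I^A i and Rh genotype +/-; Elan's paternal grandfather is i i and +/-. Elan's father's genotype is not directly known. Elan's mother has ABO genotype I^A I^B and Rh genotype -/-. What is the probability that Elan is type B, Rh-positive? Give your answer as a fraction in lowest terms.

3/16

Elan's father's ABO genotype from I^A i × i i: 1/2 I^A i, 1/2 i i.
Crossing each possibility with the mother I^A I^B and summing P(type B): 1/2·1/4 + 1/2·1/2 = 3/8.
Similarly for Rh via the father's Rh distribution: P(Rh+) = 1/2.
Independent loci: 3/8 × 1/2 = 3/16.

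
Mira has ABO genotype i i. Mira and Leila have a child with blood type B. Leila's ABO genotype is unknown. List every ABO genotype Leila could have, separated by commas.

I^A I^B, I^B I^B, I^B i

For each candidate genotype of Leila, check whether crossing it with i i can produce every observed child phenotype.
  I^A I^A → possible child types {A} ✗
  I^A I^B → possible child types {A, B} ✓
  I^A i → possible child types {O, A} ✗
  I^B I^B → possible child types {B} ✓
  I^B i → possible child types {O, B} ✓
  i i → possible child types {O} ✗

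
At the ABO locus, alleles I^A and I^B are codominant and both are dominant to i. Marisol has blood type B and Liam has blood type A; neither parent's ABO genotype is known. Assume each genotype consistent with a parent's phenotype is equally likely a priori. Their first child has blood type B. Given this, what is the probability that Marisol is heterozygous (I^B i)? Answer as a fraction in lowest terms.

Possible genotypes: Marisol ∈ {I^B I^B, I^B i}; Liam ∈ {I^A I^A, I^A i}.
Weight each parental genotype pair by prior × P(type-B child):
  I^B I^B × I^A i: posterior weight 2/3.
  I^B i × I^A i: posterior weight 1/3.
Sum the posterior weight over pairs where Marisol is I^B i: 1/3.

1/3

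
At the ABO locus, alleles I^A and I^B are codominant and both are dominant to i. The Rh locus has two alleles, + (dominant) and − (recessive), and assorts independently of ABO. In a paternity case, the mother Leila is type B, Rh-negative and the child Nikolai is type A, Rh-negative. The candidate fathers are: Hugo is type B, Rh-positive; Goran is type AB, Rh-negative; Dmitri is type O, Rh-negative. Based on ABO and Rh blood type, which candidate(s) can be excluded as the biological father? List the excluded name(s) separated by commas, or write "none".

Hugo, Dmitri

A candidate is excluded only if no genotype consistent with his phenotype could produce a type A, Rh-negative child with a type B, Rh-negative mother.
Hugo (type B, Rh+): no genotype consistent with that phenotype can produce a type-A Rh- child with a type-B mother.
Dmitri (type O, Rh-): no genotype consistent with that phenotype can produce a type-A Rh- child with a type-B mother.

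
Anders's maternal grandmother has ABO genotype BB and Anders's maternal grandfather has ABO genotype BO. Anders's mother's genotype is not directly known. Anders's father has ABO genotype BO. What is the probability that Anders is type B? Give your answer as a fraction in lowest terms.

Anders's mother's ABO genotype from BB × BO: 1/2 BB, 1/2 BO.
Crossing each possibility with the father BO and summing P(type B): 1/2·1 + 1/2·3/4 = 7/8.

7/8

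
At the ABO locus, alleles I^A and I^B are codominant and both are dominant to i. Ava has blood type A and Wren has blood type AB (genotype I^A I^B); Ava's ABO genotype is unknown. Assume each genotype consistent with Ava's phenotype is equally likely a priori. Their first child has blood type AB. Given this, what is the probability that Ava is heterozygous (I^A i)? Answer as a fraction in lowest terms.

1/3

Possible genotypes: Ava ∈ {I^A I^A, I^A i}; Wren ∈ {I^A I^B}.
Weight each parental genotype pair by prior × P(type-AB child):
  I^A I^A × I^A I^B: posterior weight 2/3.
  I^A i × I^A I^B: posterior weight 1/3.
Sum the posterior weight over pairs where Ava is I^A i: 1/3.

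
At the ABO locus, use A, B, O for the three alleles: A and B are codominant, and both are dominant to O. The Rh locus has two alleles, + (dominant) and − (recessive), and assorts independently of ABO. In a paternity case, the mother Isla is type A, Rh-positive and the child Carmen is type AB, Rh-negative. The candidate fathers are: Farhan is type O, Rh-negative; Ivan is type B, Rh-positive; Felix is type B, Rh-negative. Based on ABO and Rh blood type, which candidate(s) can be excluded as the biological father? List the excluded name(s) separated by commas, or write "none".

A candidate is excluded only if no genotype consistent with his phenotype could produce a type AB, Rh-negative child with a type A, Rh-positive mother.
Farhan (type O, Rh-): no genotype consistent with that phenotype can produce a type-AB Rh- child with a type-A mother.

Farhan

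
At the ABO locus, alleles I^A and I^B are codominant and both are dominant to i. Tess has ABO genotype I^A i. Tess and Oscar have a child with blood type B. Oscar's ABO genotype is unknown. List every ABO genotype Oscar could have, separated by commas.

For each candidate genotype of Oscar, check whether crossing it with I^A i can produce every observed child phenotype.
  I^A I^A → possible child types {A} ✗
  I^A I^B → possible child types {A, B, AB} ✓
  I^A i → possible child types {O, A} ✗
  I^B I^B → possible child types {B, AB} ✓
  I^B i → possible child types {O, A, B, AB} ✓
  i i → possible child types {O, A} ✗

I^A I^B, I^B I^B, I^B i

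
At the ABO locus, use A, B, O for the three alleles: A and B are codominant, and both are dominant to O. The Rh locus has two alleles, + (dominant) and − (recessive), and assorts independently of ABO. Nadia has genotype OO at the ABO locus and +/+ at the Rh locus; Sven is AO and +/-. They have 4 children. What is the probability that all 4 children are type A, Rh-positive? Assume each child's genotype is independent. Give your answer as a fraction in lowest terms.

1/16

ABO cross OO × AO → 1/2 O, 1/2 A.
Rh cross +/+ × +/- → 1 Rh+; so P(type A, Rh-positive) = 1/2 × 1 = 1/2 per child.
All 4 independent: (1/2)^4 = 1/16.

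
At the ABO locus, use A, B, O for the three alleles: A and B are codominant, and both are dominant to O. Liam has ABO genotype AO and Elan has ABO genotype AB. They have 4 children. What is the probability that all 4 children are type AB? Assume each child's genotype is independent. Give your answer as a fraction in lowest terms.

1/256

ABO cross AO × AB → 1/2 A, 1/4 B, 1/4 AB.
So P(type AB) = 1/4 per child.
All 4 independent: (1/4)^4 = 1/256.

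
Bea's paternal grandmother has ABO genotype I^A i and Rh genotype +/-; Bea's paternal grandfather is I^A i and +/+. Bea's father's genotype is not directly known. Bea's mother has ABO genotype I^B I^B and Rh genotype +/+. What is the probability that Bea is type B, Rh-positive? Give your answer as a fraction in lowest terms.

Bea's father's ABO genotype from I^A i × I^A i: 1/4 I^A I^A, 1/2 I^A i, 1/4 i i.
Crossing each possibility with the mother I^B I^B and summing P(type B): 1/4·0 + 1/2·1/2 + 1/4·1 = 1/2.
Similarly for Rh via the father's Rh distribution: P(Rh+) = 1.
Independent loci: 1/2 × 1 = 1/2.

1/2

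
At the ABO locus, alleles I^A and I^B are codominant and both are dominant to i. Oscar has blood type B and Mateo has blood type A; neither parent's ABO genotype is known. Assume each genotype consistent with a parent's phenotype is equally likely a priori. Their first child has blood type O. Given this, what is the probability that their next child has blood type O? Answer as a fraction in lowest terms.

Possible genotypes: Oscar ∈ {I^B I^B, I^B i}; Mateo ∈ {I^A I^A, I^A i}.
Weight each parental genotype pair by prior × P(type-O child):
  I^B i × I^A i: posterior weight 1; P(next child type O) = 1/4.
Weighted sum = 1/4.

1/4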